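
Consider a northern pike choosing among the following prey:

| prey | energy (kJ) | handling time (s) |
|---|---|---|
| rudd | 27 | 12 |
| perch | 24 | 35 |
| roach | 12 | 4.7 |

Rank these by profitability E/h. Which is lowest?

In descending order of E/h:
roach: 12/4.7 = 2.55 kJ/s
rudd: 27/12 = 2.25 kJ/s
perch: 24/35 = 0.686 kJ/s

perch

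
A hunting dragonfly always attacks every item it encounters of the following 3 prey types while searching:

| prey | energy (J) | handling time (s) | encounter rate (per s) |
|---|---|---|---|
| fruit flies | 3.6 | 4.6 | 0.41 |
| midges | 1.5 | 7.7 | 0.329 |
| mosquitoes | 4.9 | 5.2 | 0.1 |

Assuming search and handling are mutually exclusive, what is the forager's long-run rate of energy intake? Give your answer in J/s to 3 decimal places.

0.414 J/s

Energy encountered per unit search time: 0.41×3.6 + 0.329×1.5 + 0.1×4.9 = 2.46 J/s.
Handling time per unit search time: 0.41×4.6 + 0.329×7.7 + 0.1×5.2 = 4.939.
Rate = 2.46/(1 + 4.939) = 0.4141 J/s.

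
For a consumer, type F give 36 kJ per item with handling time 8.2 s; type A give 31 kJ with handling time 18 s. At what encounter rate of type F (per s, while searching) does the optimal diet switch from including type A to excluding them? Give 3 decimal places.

0.079 per s

At the threshold, the rate on type F alone equals the profitability of type A: λ·36/(1 + λ·8.2) = 31/18 = 1.722.
Rearranging, λ(36 − 1.722×8.2) = 1.722, so λ = 1.722/21.88 = 0.07872 per s.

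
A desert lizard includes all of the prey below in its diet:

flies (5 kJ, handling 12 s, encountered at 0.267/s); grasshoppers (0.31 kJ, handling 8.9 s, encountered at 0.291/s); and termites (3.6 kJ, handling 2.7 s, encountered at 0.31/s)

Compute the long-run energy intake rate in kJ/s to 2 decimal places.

R = Σλ_iE_i / (1 + Σλ_ih_i)
Numerator: 0.267×5 + 0.291×0.31 + 0.31×3.6 = 2.541
Denominator: 1 + 0.267×12 + 0.291×8.9 + 0.31×2.7 = 7.631
R = 2.541/7.631 = 0.333 kJ/s

0.33 kJ/s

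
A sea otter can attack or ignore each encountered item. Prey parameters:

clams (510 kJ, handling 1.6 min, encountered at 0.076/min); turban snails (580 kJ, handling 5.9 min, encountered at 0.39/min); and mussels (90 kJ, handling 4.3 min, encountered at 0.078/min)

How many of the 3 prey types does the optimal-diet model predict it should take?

E/h in descending order: clams 319, turban snails 98.3, mussels 20.9 kJ/min. The optimal diet is the largest prefix of this list for which every included type satisfies E_i/h_i > R on the types above it.
Rate on top 1: 34.56. turban snails: 98.3 > 34.56 → include.
Rate on top 2: 77.41. mussels: 20.9 < 77.41 → exclude; stop.
Optimal diet: clams, turban snails — 2 of 3 types.

2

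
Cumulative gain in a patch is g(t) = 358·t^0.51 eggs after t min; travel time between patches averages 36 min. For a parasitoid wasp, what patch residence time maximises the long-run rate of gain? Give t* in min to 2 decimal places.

37.47 min

Maximise g(t)/(T+t): set derivative to zero → g'(t)(T+t) = g(t).
g'(t) = 0.51·358·t^-0.49. Setting 0.51·358·t^-0.49 = 358·t^0.51/(36+t) gives 0.51(36+t) = t, so 0.49·t = 0.51×36.
t* = 0.51×36/0.49 = 37.47 min.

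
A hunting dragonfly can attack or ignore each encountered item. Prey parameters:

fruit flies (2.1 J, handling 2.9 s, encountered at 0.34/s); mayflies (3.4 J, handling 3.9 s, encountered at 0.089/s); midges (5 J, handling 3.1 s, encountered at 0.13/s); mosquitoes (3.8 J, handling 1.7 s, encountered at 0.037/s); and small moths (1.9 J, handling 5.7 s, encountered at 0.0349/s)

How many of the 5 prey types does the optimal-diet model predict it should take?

4

Profitabilities (E/h, J/s): mosquitoes 2.24, midges 1.61, mayflies 0.872, fruit flies 0.724, small moths 0.333. Add prey in this order while the next type's profitability exceeds the intake rate on those already taken.
Rate on top 1: 0.1323. midges: 1.61 > 0.1323 → include.
Rate on top 2: 0.5393. mayflies: 0.872 > 0.5393 → include.
Rate on top 3: 0.603. fruit flies: 0.724 > 0.603 → include.
Rate on top 4: 0.6457. small moths: 0.333 < 0.6457 → exclude; stop.
Optimal diet: mosquitoes, midges, mayflies, fruit flies — 4 of 5 types.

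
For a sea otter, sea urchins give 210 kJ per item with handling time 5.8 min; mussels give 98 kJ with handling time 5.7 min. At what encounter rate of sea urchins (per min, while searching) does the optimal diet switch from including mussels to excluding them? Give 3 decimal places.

The zero-one rule: include mussels iff E₂/h₂ > λE₁/(1+λh₁). Equality gives the switch point.
λE₁h₂ = E₂ + λE₂h₁ ⇒ λ = E₂/(E₁h₂ − E₂h₁) = 98/(1197 − 568.4) = 0.1559 per min.

0.156 per min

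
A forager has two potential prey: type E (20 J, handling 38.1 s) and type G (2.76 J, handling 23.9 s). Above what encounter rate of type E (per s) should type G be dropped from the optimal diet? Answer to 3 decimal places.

The zero-one rule: include type G iff E₂/h₂ > λE₁/(1+λh₁). Equality gives the switch point.
λE₁h₂ = E₂ + λE₂h₁ ⇒ λ = E₂/(E₁h₂ − E₂h₁) = 2.76/(478 − 105.2) = 0.007403 per s.

0.007 per s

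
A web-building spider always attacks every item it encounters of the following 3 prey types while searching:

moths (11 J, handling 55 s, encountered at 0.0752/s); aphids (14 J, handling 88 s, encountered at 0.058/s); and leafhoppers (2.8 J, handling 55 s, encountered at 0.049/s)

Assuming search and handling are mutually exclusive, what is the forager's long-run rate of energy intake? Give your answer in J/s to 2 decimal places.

0.14 J/s

R = (0.0752×11 + 0.058×14 + 0.049×2.8) / (1 + 0.0752×55 + 0.058×88 + 0.049×55) = 1.776/12.94 = 0.1373 J/s.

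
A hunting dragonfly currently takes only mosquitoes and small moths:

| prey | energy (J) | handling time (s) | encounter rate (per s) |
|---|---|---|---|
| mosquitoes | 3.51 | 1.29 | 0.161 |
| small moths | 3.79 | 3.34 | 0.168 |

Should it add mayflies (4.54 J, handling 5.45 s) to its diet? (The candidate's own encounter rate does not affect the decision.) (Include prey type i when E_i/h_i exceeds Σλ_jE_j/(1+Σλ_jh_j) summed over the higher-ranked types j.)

On mosquitoes and small moths alone, R = ΣλE/(1+Σλh) = 1.202/1.769 = 0.6795 J/s.
Profitability of mayflies: 4.54/5.45 = 0.833 J/s.
0.833 > 0.6795, so adding mayflies raises the average — include it.

Yes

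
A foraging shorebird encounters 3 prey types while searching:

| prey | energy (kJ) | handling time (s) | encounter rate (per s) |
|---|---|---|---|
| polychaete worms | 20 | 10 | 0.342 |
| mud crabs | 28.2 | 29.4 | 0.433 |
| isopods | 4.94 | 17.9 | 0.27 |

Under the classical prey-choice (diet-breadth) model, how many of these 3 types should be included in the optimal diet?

1

E/h in descending order: polychaete worms 2, mud crabs 0.959, isopods 0.276 kJ/s. The optimal diet is the largest prefix of this list for which every included type satisfies E_i/h_i > R on the types above it.
Rate on top 1: 1.548. mud crabs: 0.959 < 1.548 → exclude; stop.
Optimal diet: polychaete worms — 1 of 3 types.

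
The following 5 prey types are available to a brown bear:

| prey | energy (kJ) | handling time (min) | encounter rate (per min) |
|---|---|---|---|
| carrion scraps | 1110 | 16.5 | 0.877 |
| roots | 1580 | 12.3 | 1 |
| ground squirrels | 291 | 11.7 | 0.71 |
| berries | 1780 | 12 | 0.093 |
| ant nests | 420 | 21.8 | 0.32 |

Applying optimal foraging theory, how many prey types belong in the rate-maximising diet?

2

Profitabilities (E/h, kJ/min): berries 148, roots 128, carrion scraps 67.3, ground squirrels 24.9, ant nests 19.3. Add prey in this order while the next type's profitability exceeds the intake rate on those already taken.
Rate on top 1: 78.23. roots: 128 > 78.23 → include.
Rate on top 2: 121.1. carrion scraps: 67.3 < 121.1 → exclude; stop.
Optimal diet: berries, roots — 2 of 5 types.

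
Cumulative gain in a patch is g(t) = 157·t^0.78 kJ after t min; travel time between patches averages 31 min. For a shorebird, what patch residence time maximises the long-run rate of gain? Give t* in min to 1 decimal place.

109.9 min

Maximise g(t)/(T+t): set derivative to zero → g'(t)(T+t) = g(t).
g'(t) = 0.78·157·t^-0.22. Setting 0.78·157·t^-0.22 = 157·t^0.78/(31+t) gives 0.78(31+t) = t, so 0.22·t = 0.78×31.
t* = 0.78×31/0.22 = 109.9 min.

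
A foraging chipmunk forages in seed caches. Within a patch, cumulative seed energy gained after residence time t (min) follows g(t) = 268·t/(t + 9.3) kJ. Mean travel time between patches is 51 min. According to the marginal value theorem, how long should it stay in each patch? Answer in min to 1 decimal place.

21.8 min

Optimal t* satisfies g'(t*) = g(t*)/(T + t*).
g'(t) = 268·9.3/(t + 9.3)². Setting 268·9.3/(t+9.3)² = 268t/[(t+9.3)(51+t)] gives 9.3(51+t) = t(t+9.3), so t² = 9.3×51 = 474.3.
t* = √474.3 = 21.78 min.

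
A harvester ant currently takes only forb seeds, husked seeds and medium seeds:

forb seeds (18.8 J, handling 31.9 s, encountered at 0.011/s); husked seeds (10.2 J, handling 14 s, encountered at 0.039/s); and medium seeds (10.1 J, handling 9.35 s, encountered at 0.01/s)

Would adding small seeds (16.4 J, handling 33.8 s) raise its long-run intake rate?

On forb seeds, husked seeds and medium seeds alone, R = ΣλE/(1+Σλh) = 0.7056/1.99 = 0.3545 J/s.
Profitability of small seeds: 16.4/33.8 = 0.4852 J/s.
Since 0.4852 > R, including small seeds increases the long-run rate.

Yes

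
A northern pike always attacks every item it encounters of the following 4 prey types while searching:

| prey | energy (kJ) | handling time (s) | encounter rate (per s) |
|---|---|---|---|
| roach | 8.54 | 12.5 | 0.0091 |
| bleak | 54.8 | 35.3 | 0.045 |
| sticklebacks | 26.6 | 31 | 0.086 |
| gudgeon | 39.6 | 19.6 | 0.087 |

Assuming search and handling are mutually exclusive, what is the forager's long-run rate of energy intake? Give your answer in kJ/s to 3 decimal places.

R = Σλ_iE_i / (1 + Σλ_ih_i)
Numerator: 0.0091×8.54 + 0.045×54.8 + 0.086×26.6 + 0.087×39.6 = 8.277
Denominator: 1 + 0.0091×12.5 + 0.045×35.3 + 0.086×31 + 0.087×19.6 = 7.073
R = 8.277/7.073 = 1.17 kJ/s

1.170 kJ/s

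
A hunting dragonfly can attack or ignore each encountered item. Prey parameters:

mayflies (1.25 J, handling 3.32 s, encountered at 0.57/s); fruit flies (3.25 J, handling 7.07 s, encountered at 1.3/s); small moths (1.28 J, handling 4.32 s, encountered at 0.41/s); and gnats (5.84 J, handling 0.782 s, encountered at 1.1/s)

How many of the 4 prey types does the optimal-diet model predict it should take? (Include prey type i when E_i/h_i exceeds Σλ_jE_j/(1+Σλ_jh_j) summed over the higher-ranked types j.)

1

Rank by E/h (J/s): gnats 7.47, fruit flies 0.46, mayflies 0.377, small moths 0.296. Include each in turn until the next type's E/h falls below the running intake rate.
Rate on top 1: 3.453. fruit flies: 0.46 < 3.453 → exclude; stop.
Optimal diet: gnats — 1 of 4 types.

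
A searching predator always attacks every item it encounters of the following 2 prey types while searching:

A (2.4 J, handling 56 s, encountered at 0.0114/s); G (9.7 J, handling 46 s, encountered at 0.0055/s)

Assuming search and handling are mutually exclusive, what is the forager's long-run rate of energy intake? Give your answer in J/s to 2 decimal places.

0.04 J/s

Energy encountered per unit search time: 0.0114×2.4 + 0.0055×9.7 = 0.08071 J/s.
Handling time per unit search time: 0.0114×56 + 0.0055×46 = 0.8914.
Rate = 0.08071/(1 + 0.8914) = 0.04267 J/s.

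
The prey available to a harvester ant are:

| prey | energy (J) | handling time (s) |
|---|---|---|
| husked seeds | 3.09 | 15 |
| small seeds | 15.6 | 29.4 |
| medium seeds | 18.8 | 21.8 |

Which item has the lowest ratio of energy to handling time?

husked seeds

In descending order of E/h:
medium seeds: 18.8/21.8 = 0.862 J/s
small seeds: 15.6/29.4 = 0.531 J/s
husked seeds: 3.09/15 = 0.206 J/s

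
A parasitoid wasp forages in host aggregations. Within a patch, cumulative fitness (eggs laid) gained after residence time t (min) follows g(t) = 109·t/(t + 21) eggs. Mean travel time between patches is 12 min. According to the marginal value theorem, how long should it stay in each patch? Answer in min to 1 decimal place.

Optimal t* satisfies g'(t*) = g(t*)/(T + t*).
g'(t) = 109·21/(t + 21)². Setting 109·21/(t+21)² = 109t/[(t+21)(12+t)] gives 21(12+t) = t(t+21), so t² = 21×12 = 252.
t* = √252 = 15.87 min.

15.9 min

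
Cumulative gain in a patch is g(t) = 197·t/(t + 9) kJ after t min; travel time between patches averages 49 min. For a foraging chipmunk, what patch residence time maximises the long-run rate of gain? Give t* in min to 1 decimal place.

Optimal t* satisfies g'(t*) = g(t*)/(T + t*).
g'(t) = 197·9/(t + 9)². Setting 197·9/(t+9)² = 197t/[(t+9)(49+t)] gives 9(49+t) = t(t+9), so t² = 9×49 = 441.
t* = √441 = 21 min.

21.0 min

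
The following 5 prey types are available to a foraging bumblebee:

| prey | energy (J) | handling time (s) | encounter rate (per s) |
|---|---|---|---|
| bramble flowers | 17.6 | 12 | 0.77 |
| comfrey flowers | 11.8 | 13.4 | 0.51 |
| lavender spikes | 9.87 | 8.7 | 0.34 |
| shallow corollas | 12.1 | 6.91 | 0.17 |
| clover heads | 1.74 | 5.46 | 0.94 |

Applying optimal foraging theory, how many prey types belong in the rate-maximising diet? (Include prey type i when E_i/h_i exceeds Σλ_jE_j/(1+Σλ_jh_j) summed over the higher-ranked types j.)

Profitabilities (E/h, J/s): shallow corollas 1.75, bramble flowers 1.47, lavender spikes 1.13, comfrey flowers 0.881, clover heads 0.319. Add prey in this order while the next type's profitability exceeds the intake rate on those already taken.
Rate on top 1: 0.9459. bramble flowers: 1.47 > 0.9459 → include.
Rate on top 2: 1.367. lavender spikes: 1.13 < 1.367 → exclude; stop.
Optimal diet: shallow corollas, bramble flowers — 2 of 5 types.

2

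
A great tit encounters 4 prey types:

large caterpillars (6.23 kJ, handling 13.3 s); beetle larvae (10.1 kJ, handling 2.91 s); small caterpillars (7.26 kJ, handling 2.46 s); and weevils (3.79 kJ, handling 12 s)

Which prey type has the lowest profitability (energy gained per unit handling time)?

weevils

In descending order of E/h:
beetle larvae: 10.1/2.91 = 3.47 kJ/s
small caterpillars: 7.26/2.46 = 2.95 kJ/s
large caterpillars: 6.23/13.3 = 0.468 kJ/s
weevils: 3.79/12 = 0.316 kJ/s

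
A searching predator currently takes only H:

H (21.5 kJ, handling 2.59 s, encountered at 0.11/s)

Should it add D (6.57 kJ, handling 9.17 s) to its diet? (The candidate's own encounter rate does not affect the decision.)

Intake rate on the current diet: R = (0.11×21.5) / (1 + 0.11×2.59) = 2.365/1.285 = 1.841 kJ/s.
D: E/h = 6.57/9.17 = 0.7165 kJ/s.
0.7165 < 1.841, so adding D would lower the average — exclude it.

No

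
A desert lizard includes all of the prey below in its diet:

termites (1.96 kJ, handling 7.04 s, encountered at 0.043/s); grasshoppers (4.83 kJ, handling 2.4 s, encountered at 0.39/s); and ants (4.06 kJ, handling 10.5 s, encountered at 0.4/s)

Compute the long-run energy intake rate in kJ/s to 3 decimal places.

R = Σλ_iE_i / (1 + Σλ_ih_i)
Numerator: 0.043×1.96 + 0.39×4.83 + 0.4×4.06 = 3.592
Denominator: 1 + 0.043×7.04 + 0.39×2.4 + 0.4×10.5 = 6.439
R = 3.592/6.439 = 0.5579 kJ/s

0.558 kJ/s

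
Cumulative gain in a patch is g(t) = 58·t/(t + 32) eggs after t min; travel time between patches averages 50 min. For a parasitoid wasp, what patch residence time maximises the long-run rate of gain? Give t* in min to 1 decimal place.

40.0 min

Maximise g(t)/(T+t): set derivative to zero → g'(t)(T+t) = g(t).
g'(t) = 58·32/(t + 32)². Setting 58·32/(t+32)² = 58t/[(t+32)(50+t)] gives 32(50+t) = t(t+32), so t² = 32×50 = 1600.
t* = √1600 = 40 min.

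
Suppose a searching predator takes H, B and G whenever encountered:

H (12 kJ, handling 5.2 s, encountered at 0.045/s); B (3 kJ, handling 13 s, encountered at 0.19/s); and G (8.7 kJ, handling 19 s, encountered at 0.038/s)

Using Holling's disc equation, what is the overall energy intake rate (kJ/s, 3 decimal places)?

0.325 kJ/s

Energy encountered per unit search time: 0.045×12 + 0.19×3 + 0.038×8.7 = 1.441 kJ/s.
Handling time per unit search time: 0.045×5.2 + 0.19×13 + 0.038×19 = 3.426.
Rate = 1.441/(1 + 3.426) = 0.3255 kJ/s.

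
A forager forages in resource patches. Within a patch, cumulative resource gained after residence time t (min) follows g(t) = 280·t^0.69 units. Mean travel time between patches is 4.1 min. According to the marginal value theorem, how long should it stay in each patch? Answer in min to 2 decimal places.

9.13 min

By the marginal value theorem, leave when the instantaneous gain rate g'(t) equals the habitat-wide average g(t)/(T + t).
g'(t) = 0.69·280·t^-0.31. Setting 0.69·280·t^-0.31 = 280·t^0.69/(4.1+t) gives 0.69(4.1+t) = t, so 0.31·t = 0.69×4.1.
t* = 0.69×4.1/0.31 = 9.126 min.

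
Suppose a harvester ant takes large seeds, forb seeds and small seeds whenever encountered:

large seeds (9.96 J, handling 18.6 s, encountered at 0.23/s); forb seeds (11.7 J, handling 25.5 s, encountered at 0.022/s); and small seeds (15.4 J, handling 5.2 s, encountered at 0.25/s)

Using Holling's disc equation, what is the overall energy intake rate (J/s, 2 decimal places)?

R = Σλ_iE_i / (1 + Σλ_ih_i)
Numerator: 0.23×9.96 + 0.022×11.7 + 0.25×15.4 = 6.398
Denominator: 1 + 0.23×18.6 + 0.022×25.5 + 0.25×5.2 = 7.139
R = 6.398/7.139 = 0.8962 J/s

0.90 J/s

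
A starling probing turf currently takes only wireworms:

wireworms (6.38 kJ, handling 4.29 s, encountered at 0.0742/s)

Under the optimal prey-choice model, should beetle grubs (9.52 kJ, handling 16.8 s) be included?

Yes

Intake rate on the current diet: R = (0.0742×6.38) / (1 + 0.0742×4.29) = 0.4734/1.318 = 0.3591 kJ/s.
beetle grubs: E/h = 9.52/16.8 = 0.5667 kJ/s.
0.5667 > 0.3591, so adding beetle grubs raises the average — include it.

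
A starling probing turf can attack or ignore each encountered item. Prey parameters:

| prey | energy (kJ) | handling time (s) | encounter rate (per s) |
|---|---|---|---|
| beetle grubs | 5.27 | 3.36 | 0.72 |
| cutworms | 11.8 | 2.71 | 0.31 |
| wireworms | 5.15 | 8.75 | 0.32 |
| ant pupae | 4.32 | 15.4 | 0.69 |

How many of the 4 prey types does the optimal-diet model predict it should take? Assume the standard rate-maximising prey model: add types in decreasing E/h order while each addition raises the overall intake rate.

Profitabilities (E/h, kJ/s): cutworms 4.35, beetle grubs 1.57, wireworms 0.589, ant pupae 0.281. Add prey in this order while the next type's profitability exceeds the intake rate on those already taken.
Rate on top 1: 1.988. beetle grubs: 1.57 < 1.988 → exclude; stop.
Optimal diet: cutworms — 1 of 4 types.

1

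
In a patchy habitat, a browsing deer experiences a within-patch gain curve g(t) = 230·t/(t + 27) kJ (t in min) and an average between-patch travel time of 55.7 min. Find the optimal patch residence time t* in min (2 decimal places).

38.78 min

Maximise g(t)/(T+t): set derivative to zero → g'(t)(T+t) = g(t).
g'(t) = 230·27/(t + 27)². Setting 230·27/(t+27)² = 230t/[(t+27)(55.7+t)] gives 27(55.7+t) = t(t+27), so t² = 27×55.7 = 1504.
t* = √1504 = 38.78 min.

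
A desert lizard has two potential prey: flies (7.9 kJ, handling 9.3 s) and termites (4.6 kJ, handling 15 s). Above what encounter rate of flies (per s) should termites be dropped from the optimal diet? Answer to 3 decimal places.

0.061 per s

Drop termites once their profitability E₂/h₂ falls below the rate achievable on flies alone: E₂/h₂ = λE₁/(1 + λh₁).
Solve for λ: λE₁h₂ = E₂(1 + λh₁) → λ(E₁h₂ − E₂h₁) = E₂ → λ = E₂/(E₁h₂ − E₂h₁).
λ = 4.6/(7.9×15 − 4.6×9.3) = 4.6/75.72 = 0.06075 per s.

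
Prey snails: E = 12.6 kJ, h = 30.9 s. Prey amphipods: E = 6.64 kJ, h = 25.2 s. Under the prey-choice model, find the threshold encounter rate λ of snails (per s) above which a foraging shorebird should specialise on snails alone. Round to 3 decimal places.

The zero-one rule: include amphipods iff E₂/h₂ > λE₁/(1+λh₁). Equality gives the switch point.
λE₁h₂ = E₂ + λE₂h₁ ⇒ λ = E₂/(E₁h₂ − E₂h₁) = 6.64/(317.5 − 205.2) = 0.0591 per s.

0.059 per s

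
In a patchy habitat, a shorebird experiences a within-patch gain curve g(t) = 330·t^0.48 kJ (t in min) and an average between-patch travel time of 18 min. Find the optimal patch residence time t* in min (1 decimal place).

By the marginal value theorem, leave when the instantaneous gain rate g'(t) equals the habitat-wide average g(t)/(T + t).
g'(t) = 0.48·330·t^-0.52. Setting 0.48·330·t^-0.52 = 330·t^0.48/(18+t) gives 0.48(18+t) = t, so 0.52·t = 0.48×18.
t* = 0.48×18/0.52 = 16.62 min.

16.6 min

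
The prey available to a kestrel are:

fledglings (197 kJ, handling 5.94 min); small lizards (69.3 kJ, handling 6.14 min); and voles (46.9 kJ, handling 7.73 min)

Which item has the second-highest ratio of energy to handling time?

Profitability E/h (kJ/min): fledglings = 197/5.94 = 33.2, small lizards = 69.3/6.14 = 11.3, voles = 46.9/7.73 = 6.07.
Ranked: fledglings > small lizards > voles.

small lizards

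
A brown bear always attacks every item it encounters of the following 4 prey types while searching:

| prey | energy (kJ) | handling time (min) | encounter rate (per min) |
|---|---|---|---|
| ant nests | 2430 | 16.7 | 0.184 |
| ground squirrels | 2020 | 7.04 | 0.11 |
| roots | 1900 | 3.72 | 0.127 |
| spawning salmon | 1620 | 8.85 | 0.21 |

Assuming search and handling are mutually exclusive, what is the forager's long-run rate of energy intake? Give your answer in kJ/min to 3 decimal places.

174.254 kJ/min

R = (0.184×2430 + 0.11×2020 + 0.127×1900 + 0.21×1620) / (1 + 0.184×16.7 + 0.11×7.04 + 0.127×3.72 + 0.21×8.85) = 1251/7.178 = 174.3 kJ/min.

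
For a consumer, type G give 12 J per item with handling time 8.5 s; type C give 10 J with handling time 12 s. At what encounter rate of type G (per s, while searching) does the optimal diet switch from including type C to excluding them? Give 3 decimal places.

0.169 per s

The zero-one rule: include type C iff E₂/h₂ > λE₁/(1+λh₁). Equality gives the switch point.
λE₁h₂ = E₂ + λE₂h₁ ⇒ λ = E₂/(E₁h₂ − E₂h₁) = 10/(144 − 85) = 0.1695 per s.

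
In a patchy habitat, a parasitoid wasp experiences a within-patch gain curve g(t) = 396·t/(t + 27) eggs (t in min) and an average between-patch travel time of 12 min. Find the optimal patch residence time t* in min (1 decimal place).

By the marginal value theorem, leave when the instantaneous gain rate g'(t) equals the habitat-wide average g(t)/(T + t).
g'(t) = 396·27/(t + 27)². Setting 396·27/(t+27)² = 396t/[(t+27)(12+t)] gives 27(12+t) = t(t+27), so t² = 27×12 = 324.
t* = √324 = 18 min.

18.0 min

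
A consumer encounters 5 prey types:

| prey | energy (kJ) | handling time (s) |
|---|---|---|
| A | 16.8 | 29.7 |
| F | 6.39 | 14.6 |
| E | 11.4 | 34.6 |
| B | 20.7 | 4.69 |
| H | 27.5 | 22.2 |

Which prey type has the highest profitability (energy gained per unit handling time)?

In descending order of E/h:
B: 20.7/4.69 = 4.41 kJ/s
H: 27.5/22.2 = 1.24 kJ/s
A: 16.8/29.7 = 0.566 kJ/s
F: 6.39/14.6 = 0.438 kJ/s
E: 11.4/34.6 = 0.329 kJ/s

B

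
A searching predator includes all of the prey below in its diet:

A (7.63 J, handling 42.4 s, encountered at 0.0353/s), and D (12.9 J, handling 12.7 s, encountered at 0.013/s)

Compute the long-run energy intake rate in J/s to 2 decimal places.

0.16 J/s

R = (0.0353×7.63 + 0.013×12.9) / (1 + 0.0353×42.4 + 0.013×12.7) = 0.437/2.662 = 0.1642 J/s.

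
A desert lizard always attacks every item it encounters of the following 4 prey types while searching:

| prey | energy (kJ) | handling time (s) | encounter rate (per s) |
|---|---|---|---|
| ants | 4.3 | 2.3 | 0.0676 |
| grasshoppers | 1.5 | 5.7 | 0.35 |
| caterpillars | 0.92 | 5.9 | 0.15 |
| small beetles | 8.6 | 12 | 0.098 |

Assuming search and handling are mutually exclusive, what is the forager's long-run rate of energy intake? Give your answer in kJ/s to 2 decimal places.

0.34 kJ/s

R = (0.0676×4.3 + 0.35×1.5 + 0.15×0.92 + 0.098×8.6) / (1 + 0.0676×2.3 + 0.35×5.7 + 0.15×5.9 + 0.098×12) = 1.796/5.211 = 0.3447 kJ/s.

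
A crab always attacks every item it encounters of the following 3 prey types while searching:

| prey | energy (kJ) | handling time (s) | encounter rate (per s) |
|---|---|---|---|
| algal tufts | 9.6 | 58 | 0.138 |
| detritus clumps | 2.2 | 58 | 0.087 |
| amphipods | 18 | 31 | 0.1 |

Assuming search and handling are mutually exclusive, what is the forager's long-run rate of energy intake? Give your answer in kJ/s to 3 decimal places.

0.193 kJ/s

R = (0.138×9.6 + 0.087×2.2 + 0.1×18) / (1 + 0.138×58 + 0.087×58 + 0.1×31) = 3.316/17.15 = 0.1934 kJ/s.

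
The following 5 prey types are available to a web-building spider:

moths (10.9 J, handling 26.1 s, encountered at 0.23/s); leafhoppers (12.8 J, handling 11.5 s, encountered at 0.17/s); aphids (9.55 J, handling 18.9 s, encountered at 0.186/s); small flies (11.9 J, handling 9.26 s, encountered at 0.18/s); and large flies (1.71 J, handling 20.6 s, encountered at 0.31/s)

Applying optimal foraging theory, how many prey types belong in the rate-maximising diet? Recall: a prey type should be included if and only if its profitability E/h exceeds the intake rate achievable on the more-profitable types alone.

2

E/h in descending order: small flies 1.29, leafhoppers 1.11, aphids 0.505, moths 0.418, large flies 0.083 J/s. The optimal diet is the largest prefix of this list for which every included type satisfies E_i/h_i > R on the types above it.
Rate on top 1: 0.8032. leafhoppers: 1.11 > 0.8032 → include.
Rate on top 2: 0.9343. aphids: 0.505 < 0.9343 → exclude; stop.
Optimal diet: small flies, leafhoppers — 2 of 5 types.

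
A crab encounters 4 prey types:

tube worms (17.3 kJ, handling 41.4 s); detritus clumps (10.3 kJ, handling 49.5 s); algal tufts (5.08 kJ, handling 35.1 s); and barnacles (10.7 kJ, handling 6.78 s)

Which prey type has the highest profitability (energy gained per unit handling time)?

Profitability E/h (kJ/s): tube worms = 17.3/41.4 = 0.418, detritus clumps = 10.3/49.5 = 0.208, algal tufts = 5.08/35.1 = 0.145, barnacles = 10.7/6.78 = 1.58.
Ranked: barnacles > tube worms > detritus clumps > algal tufts.

barnacles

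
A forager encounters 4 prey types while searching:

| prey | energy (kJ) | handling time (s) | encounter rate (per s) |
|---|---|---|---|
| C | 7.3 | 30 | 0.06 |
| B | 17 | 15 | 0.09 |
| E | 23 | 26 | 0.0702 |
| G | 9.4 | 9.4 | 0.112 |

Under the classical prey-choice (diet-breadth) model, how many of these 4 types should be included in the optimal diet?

E/h in descending order: B 1.13, G 1, E 0.885, C 0.243 kJ/s. The optimal diet is the largest prefix of this list for which every included type satisfies E_i/h_i > R on the types above it.
Rate on top 1: 0.6511. G: 1 > 0.6511 → include.
Rate on top 2: 0.759. E: 0.885 > 0.759 → include.
Rate on top 3: 0.8029. C: 0.243 < 0.8029 → exclude; stop.
Optimal diet: B, G, E — 3 of 4 types.

3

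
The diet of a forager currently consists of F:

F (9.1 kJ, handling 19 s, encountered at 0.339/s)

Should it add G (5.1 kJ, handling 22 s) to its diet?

No

Current rate: (0.339×9.1)/(1 + 0.339×19) = 0.4146 kJ/s.
G: E/h = 5.1/22 = 0.2318 kJ/s.
0.2318 < 0.4146, so adding G would lower the average — exclude it.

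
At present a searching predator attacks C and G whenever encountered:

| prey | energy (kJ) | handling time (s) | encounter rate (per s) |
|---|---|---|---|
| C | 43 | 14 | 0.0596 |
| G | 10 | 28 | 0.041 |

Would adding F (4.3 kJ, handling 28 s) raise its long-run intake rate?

No

On C and G alone, R = ΣλE/(1+Σλh) = 2.973/2.982 = 0.9968 kJ/s.
Profitability of F: 4.3/28 = 0.1536 kJ/s.
Since 0.1536 < R, time spent handling F is better spent searching.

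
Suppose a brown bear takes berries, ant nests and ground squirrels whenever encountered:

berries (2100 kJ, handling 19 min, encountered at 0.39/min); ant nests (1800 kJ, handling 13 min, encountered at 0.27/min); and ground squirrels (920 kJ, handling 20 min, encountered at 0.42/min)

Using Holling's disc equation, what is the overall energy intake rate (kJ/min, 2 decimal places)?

83.24 kJ/min

Energy encountered per unit search time: 0.39×2100 + 0.27×1800 + 0.42×920 = 1691 kJ/min.
Handling time per unit search time: 0.39×19 + 0.27×13 + 0.42×20 = 19.32.
Rate = 1691/(1 + 19.32) = 83.24 kJ/min.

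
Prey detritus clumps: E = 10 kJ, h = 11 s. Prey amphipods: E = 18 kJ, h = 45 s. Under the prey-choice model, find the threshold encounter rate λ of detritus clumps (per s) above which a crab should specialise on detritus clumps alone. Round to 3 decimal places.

0.071 per s

Drop amphipods once their profitability E₂/h₂ falls below the rate achievable on detritus clumps alone: E₂/h₂ = λE₁/(1 + λh₁).
Solve for λ: λE₁h₂ = E₂(1 + λh₁) → λ(E₁h₂ − E₂h₁) = E₂ → λ = E₂/(E₁h₂ − E₂h₁).
λ = 18/(10×45 − 18×11) = 18/252 = 0.07143 per s.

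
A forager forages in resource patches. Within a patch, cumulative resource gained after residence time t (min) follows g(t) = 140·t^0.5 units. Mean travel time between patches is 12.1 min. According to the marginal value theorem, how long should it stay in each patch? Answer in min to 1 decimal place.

Optimal t* satisfies g'(t*) = g(t*)/(T + t*).
g'(t) = 0.5·140·t^-0.5. Setting 0.5·140·t^-0.5 = 140·t^0.5/(12.1+t) gives 0.5(12.1+t) = t, so 0.50·t = 0.5×12.1.
t* = 0.5×12.1/0.50 = 12.1 min.

12.1 min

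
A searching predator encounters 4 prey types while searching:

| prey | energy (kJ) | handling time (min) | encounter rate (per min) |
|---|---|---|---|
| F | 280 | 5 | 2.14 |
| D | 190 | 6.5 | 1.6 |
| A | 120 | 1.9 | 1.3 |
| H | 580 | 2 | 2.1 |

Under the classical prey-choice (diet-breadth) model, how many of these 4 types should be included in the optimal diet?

Profitabilities (E/h, kJ/min): H 290, A 63.2, F 56, D 29.2. Add prey in this order while the next type's profitability exceeds the intake rate on those already taken.
Rate on top 1: 234.2. A: 63.2 < 234.2 → exclude; stop.
Optimal diet: H — 1 of 4 types.

1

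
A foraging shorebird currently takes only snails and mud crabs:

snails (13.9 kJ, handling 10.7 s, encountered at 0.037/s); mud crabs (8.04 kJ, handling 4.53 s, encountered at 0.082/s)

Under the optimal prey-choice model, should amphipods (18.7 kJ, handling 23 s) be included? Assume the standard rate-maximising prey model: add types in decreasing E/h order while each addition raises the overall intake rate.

Yes

Current rate: (0.037×13.9 + 0.082×8.04)/(1 + 0.037×10.7 + 0.082×4.53) = 0.664 kJ/s.
amphipods: E/h = 18.7/23 = 0.813 kJ/s.
0.813 > 0.664, so adding amphipods raises the average — include it.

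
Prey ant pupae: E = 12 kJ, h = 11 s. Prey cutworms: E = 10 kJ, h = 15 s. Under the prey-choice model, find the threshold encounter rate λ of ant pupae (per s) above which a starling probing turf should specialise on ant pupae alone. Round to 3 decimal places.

The zero-one rule: include cutworms iff E₂/h₂ > λE₁/(1+λh₁). Equality gives the switch point.
λE₁h₂ = E₂ + λE₂h₁ ⇒ λ = E₂/(E₁h₂ − E₂h₁) = 10/(180 − 110) = 0.1429 per s.

0.143 per s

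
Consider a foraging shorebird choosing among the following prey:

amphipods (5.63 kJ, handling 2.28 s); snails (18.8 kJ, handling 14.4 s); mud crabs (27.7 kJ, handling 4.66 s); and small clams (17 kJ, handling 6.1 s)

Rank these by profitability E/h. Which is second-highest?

Profitability E/h (kJ/s): amphipods = 5.63/2.28 = 2.47, snails = 18.8/14.4 = 1.31, mud crabs = 27.7/4.66 = 5.94, small clams = 17/6.1 = 2.79.
Ranked: mud crabs > small clams > amphipods > snails.

small clams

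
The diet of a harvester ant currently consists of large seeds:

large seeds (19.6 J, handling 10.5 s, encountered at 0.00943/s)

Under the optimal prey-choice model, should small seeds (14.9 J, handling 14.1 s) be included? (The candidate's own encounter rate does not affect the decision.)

Current rate: (0.00943×19.6)/(1 + 0.00943×10.5) = 0.1682 J/s.
Profitability of small seeds: 14.9/14.1 = 1.057 J/s.
1.057 > 0.1682, so adding small seeds raises the average — include it.

Yes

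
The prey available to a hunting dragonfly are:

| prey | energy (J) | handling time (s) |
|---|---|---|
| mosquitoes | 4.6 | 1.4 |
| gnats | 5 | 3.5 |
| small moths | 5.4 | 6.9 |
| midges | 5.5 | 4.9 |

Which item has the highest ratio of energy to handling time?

mosquitoes

In descending order of E/h:
mosquitoes: 4.6/1.4 = 3.29 J/s
gnats: 5/3.5 = 1.43 J/s
midges: 5.5/4.9 = 1.12 J/s
small moths: 5.4/6.9 = 0.783 J/s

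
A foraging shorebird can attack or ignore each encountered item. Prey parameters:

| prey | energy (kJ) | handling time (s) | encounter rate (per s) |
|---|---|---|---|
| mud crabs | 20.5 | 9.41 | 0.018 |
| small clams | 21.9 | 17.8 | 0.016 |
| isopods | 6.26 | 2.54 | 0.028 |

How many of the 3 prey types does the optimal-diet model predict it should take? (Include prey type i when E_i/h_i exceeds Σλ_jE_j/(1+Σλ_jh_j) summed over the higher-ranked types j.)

3

E/h in descending order: isopods 2.46, mud crabs 2.18, small clams 1.23 kJ/s. The optimal diet is the largest prefix of this list for which every included type satisfies E_i/h_i > R on the types above it.
Rate on top 1: 0.1636. mud crabs: 2.18 > 0.1636 → include.
Rate on top 2: 0.4388. small clams: 1.23 > 0.4388 → include.
Optimal diet: isopods, mud crabs, small clams — 3 of 3 types.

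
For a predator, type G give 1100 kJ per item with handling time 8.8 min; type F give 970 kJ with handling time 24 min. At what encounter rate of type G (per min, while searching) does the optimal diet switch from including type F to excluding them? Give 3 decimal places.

Drop type F once their profitability E₂/h₂ falls below the rate achievable on type G alone: E₂/h₂ = λE₁/(1 + λh₁).
Solve for λ: λE₁h₂ = E₂(1 + λh₁) → λ(E₁h₂ − E₂h₁) = E₂ → λ = E₂/(E₁h₂ − E₂h₁).
λ = 970/(1100×24 − 970×8.8) = 970/1.786e+04 = 0.0543 per min.

0.054 per min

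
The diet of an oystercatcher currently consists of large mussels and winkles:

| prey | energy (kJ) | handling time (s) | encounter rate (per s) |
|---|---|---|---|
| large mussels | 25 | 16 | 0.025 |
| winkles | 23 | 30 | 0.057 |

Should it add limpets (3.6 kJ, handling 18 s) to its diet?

On large mussels and winkles alone, R = ΣλE/(1+Σλh) = 1.936/3.11 = 0.6225 kJ/s.
limpets: E/h = 3.6/18 = 0.2 kJ/s.
Since 0.2 < R, time spent handling limpets is better spent searching.

No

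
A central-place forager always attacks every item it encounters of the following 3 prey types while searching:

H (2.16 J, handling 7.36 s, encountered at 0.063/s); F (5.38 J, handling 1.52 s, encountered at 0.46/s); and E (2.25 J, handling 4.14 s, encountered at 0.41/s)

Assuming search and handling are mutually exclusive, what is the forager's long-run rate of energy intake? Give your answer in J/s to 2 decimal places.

0.92 J/s

Energy encountered per unit search time: 0.063×2.16 + 0.46×5.38 + 0.41×2.25 = 3.533 J/s.
Handling time per unit search time: 0.063×7.36 + 0.46×1.52 + 0.41×4.14 = 2.86.
Rate = 3.533/(1 + 2.86) = 0.9153 J/s.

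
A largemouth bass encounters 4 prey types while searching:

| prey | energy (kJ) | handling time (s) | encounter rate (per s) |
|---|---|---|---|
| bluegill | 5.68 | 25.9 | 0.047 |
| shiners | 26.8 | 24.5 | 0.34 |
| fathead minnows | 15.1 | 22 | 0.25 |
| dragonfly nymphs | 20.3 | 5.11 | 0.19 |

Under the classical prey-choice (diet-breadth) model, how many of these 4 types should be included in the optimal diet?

1

Rank by E/h (kJ/s): dragonfly nymphs 3.97, shiners 1.09, fathead minnows 0.686, bluegill 0.219. Include each in turn until the next type's E/h falls below the running intake rate.
Rate on top 1: 1.957. shiners: 1.09 < 1.957 → exclude; stop.
Optimal diet: dragonfly nymphs — 1 of 4 types.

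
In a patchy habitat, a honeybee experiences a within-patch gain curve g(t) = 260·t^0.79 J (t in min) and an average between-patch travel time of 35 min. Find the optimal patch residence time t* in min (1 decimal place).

131.7 min

By the marginal value theorem, leave when the instantaneous gain rate g'(t) equals the habitat-wide average g(t)/(T + t).
g'(t) = 0.79·260·t^-0.21. Setting 0.79·260·t^-0.21 = 260·t^0.79/(35+t) gives 0.79(35+t) = t, so 0.21·t = 0.79×35.
t* = 0.79×35/0.21 = 131.7 min.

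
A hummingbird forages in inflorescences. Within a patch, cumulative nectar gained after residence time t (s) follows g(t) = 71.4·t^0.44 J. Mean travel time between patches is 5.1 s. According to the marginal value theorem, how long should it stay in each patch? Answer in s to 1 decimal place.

4.0 s

By the marginal value theorem, leave when the instantaneous gain rate g'(t) equals the habitat-wide average g(t)/(T + t).
g'(t) = 0.44·71.4·t^-0.56. Setting 0.44·71.4·t^-0.56 = 71.4·t^0.44/(5.1+t) gives 0.44(5.1+t) = t, so 0.56·t = 0.44×5.1.
t* = 0.44×5.1/0.56 = 4.007 s.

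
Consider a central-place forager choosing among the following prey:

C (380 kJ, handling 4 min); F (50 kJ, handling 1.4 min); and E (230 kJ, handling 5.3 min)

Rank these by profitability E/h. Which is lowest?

F

Profitability E/h (kJ/min): C = 380/4 = 95, F = 50/1.4 = 35.7, E = 230/5.3 = 43.4.
Ranked: C > E > F.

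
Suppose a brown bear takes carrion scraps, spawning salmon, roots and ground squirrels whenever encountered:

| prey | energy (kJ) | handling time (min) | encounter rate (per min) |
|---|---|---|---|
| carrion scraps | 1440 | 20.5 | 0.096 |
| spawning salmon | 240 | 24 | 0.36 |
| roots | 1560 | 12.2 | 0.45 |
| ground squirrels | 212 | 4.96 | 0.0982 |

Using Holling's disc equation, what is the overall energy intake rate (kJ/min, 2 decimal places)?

Energy encountered per unit search time: 0.096×1440 + 0.36×240 + 0.45×1560 + 0.0982×212 = 947.5 kJ/min.
Handling time per unit search time: 0.096×20.5 + 0.36×24 + 0.45×12.2 + 0.0982×4.96 = 16.59.
Rate = 947.5/(1 + 16.59) = 53.88 kJ/min.

53.88 kJ/min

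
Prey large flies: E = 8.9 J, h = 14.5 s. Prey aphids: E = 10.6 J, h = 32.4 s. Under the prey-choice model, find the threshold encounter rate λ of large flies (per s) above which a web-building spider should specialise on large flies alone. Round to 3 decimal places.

Drop aphids once their profitability E₂/h₂ falls below the rate achievable on large flies alone: E₂/h₂ = λE₁/(1 + λh₁).
Solve for λ: λE₁h₂ = E₂(1 + λh₁) → λ(E₁h₂ − E₂h₁) = E₂ → λ = E₂/(E₁h₂ − E₂h₁).
λ = 10.6/(8.9×32.4 − 10.6×14.5) = 10.6/134.7 = 0.07872 per s.

0.079 per s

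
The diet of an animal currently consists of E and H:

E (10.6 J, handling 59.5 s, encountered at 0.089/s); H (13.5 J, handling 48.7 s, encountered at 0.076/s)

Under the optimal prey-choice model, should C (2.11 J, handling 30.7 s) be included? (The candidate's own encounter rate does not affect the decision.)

No

On E and H alone, R = ΣλE/(1+Σλh) = 1.969/9.997 = 0.197 J/s.
C: E/h = 2.11/30.7 = 0.06873 J/s.
0.06873 < 0.197, so adding C would lower the average — exclude it.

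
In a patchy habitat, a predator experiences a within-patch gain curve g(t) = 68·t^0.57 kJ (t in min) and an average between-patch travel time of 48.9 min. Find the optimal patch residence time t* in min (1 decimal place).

By the marginal value theorem, leave when the instantaneous gain rate g'(t) equals the habitat-wide average g(t)/(T + t).
g'(t) = 0.57·68·t^-0.43. Setting 0.57·68·t^-0.43 = 68·t^0.57/(48.9+t) gives 0.57(48.9+t) = t, so 0.43·t = 0.57×48.9.
t* = 0.57×48.9/0.43 = 64.82 min.

64.8 min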